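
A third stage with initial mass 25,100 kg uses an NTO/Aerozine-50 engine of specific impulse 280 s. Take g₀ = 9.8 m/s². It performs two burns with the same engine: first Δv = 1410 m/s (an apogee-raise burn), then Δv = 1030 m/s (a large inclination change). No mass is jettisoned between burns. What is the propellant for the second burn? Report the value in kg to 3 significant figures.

v_e = Isp · g₀ = 280 × 9.8 = 2744.0 m/s.
After the first burn: m = 25100 × exp(−1410/2744.0) = 25100 × 0.59819 = 15,014.6 kg.
After the second burn: m = 15,014.6 × exp(−1030/2744.0) = 15,014.6 × 0.68704 = 10,315.6 kg.
Second-burn propellant = 15,014.6 − 10,315.6 = 4,699 kg.

propellant for the second burn ≈ 4700 kg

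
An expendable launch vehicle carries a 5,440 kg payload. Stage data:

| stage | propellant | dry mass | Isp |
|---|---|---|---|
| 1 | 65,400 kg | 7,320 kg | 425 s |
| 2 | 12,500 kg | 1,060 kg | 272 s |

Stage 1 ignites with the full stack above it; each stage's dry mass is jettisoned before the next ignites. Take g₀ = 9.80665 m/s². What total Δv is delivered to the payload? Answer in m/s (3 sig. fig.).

Ignition mass of stage 1 = 65,400+7,320 + 12,500+1,060 + 5,440 = 91,720 kg.
Stage 1: m₀ = 91,720 kg, m_f = 91,720 − 65,400 = 26,320 kg; Δv = 425×9.80665×ln(3.485) = 4167.8×1.2484 ≈ 5203 m/s.
Stage 2: m₀ = 19,000 kg, m_f = 19,000 − 12,500 = 6,500 kg; Δv = 272×9.80665×ln(2.923) = 2667.4×1.0726 ≈ 2861 m/s.
Total Δv = 5203 + 2861 = 8064 m/s.

Δv ≈ 8060 m/s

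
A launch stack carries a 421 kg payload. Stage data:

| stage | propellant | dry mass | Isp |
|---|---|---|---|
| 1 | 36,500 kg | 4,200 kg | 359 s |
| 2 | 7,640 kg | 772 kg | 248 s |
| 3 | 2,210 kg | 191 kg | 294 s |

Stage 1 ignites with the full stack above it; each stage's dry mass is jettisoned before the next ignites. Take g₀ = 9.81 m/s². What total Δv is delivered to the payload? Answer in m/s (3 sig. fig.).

Ignition mass of stage 1 = 36,500+4,200 + 7,640+772 + 2,210+191 + 421 = 51,934 kg.
Stage 1: m₀ = 51,934 kg, m_f = 51,934 − 36,500 = 15,434 kg; Δv = 359×9.81×ln(3.365) = 3521.8×1.2134 ≈ 4273 m/s.
Stage 2: m₀ = 11,234 kg, m_f = 11,234 − 7,640 = 3,594 kg; Δv = 248×9.81×ln(3.126) = 2432.9×1.1397 ≈ 2773 m/s.
Stage 3: m₀ = 2,822 kg, m_f = 2,822 − 2,210 = 612 kg; Δv = 294×9.81×ln(4.611) = 2884.1×1.5285 ≈ 4408 m/s.
Total Δv = 4273 + 2773 + 4408 = 11454 m/s.

Δv ≈ 11500 m/s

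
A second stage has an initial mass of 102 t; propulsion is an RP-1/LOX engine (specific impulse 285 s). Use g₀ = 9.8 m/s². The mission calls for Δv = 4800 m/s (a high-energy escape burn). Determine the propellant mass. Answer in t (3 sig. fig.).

v_e = Isp · g₀ = 285 × 9.8 = 2793.0 m/s.
From the ideal rocket equation, m₀/m_f = exp(Δv / v_e) = exp(4800 / 2793.0) = exp(1.7186) = 5.5766.
m_f = 102 / 5.5766 = 18.2907 t, so propellant = m₀ − m_f = 102 − 18.2907 = 83.7093 t.

propellant mass ≈ 83.7 t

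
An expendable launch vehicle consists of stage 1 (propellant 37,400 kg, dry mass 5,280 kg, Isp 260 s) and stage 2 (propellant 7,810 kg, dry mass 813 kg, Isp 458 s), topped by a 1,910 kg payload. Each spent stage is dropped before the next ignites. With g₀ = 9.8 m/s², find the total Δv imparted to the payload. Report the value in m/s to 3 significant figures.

Δv ≈ 9160 m/s

Ignition mass of stage 1 = 37,400+5,280 + 7,810+813 + 1,910 = 53,213 kg.
Stage 1: m₀ = 53,213 kg, m_f = 53,213 − 37,400 = 15,813 kg; Δv = 260×9.8×ln(3.365) = 2548.0×1.2135 ≈ 3092 m/s.
Stage 2: m₀ = 10,533 kg, m_f = 10,533 − 7,810 = 2,723 kg; Δv = 458×9.8×ln(3.868) = 4488.4×1.3528 ≈ 6072 m/s.
Total Δv = 3092 + 6072 = 9164 m/s.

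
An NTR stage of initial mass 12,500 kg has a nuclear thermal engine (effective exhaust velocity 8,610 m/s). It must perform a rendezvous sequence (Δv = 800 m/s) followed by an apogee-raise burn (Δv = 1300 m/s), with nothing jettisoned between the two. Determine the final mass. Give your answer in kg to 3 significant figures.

After the first burn: m = 12500 × exp(−800/8610.0) = 12500 × 0.91127 = 11,390.9 kg.
After the second burn: m = 11,390.9 × exp(−1300/8610.0) = 11,390.9 × 0.85986 = 9,794.58 kg.

final mass ≈ 9790 kg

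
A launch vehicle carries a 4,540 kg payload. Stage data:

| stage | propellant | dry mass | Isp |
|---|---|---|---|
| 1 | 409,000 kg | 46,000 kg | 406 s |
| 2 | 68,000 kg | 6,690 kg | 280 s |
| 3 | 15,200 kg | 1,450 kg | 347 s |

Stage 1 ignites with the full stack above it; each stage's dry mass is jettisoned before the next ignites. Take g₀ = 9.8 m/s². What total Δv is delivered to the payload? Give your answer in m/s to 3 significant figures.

Ignition mass of stage 1 = 409,000+46,000 + 68,000+6,690 + 15,200+1,450 + 4,540 = 550,880 kg.
Stage 1: m₀ = 550,880 kg, m_f = 550,880 − 409,000 = 141,880 kg; Δv = 406×9.8×ln(3.883) = 3978.8×1.3565 ≈ 5397 m/s.
Stage 2: m₀ = 95,880 kg, m_f = 95,880 − 68,000 = 27,880 kg; Δv = 280×9.8×ln(3.439) = 2744.0×1.2352 ≈ 3389 m/s.
Stage 3: m₀ = 21,190 kg, m_f = 21,190 − 15,200 = 5,990 kg; Δv = 347×9.8×ln(3.538) = 3400.6×1.2634 ≈ 4296 m/s.
Total Δv = 5397 + 3389 + 4296 = 13082 m/s.

Δv ≈ 13100 m/s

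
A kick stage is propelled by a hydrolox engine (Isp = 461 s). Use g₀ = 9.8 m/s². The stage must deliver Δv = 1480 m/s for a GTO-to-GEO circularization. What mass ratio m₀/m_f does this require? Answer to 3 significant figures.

v_e = Isp · g₀ = 461 × 9.8 = 4517.8 m/s.
From the ideal rocket equation, m₀/m_f = exp(Δv / v_e) = exp(1480 / 4517.8) = exp(0.3276) = 1.3876.

mass ratio ≈ 1.39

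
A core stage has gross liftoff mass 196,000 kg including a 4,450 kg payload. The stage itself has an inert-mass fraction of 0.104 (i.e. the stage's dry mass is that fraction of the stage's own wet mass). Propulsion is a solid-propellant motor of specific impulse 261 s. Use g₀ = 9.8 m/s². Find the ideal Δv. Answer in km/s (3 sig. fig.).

Stage wet mass = m₀ − payload = 196,000 − 4,450 = 191,550 kg.
Stage dry mass = ε × stage wet mass = 0.104 × 191,550 = 19,921.2 kg.
Burnout mass m_f = stage dry + payload = 19,921.2 + 4,450 = 24,371.2 kg.
v_e = Isp · g₀ = 261 × 9.8 = 2557.8 m/s.
Δv = v_e · ln(196,000/24,371.2) = 2557.8 × ln(8.042) = 2557.8 × 2.0847 ≈ 5332 m/s.

Δv ≈ 5.33 km/s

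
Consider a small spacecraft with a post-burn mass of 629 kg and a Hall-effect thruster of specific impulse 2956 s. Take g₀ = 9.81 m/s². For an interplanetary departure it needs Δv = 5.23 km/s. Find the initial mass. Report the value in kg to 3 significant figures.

v_e = Isp · g₀ = 2956 × 9.81 = 28998.4 m/s.
m₀/m_f = exp(Δv / v_e) = exp(5230 / 28998.4) = exp(0.1804) = 1.1976.
m₀ = m_f × 1.1976 = 629 × 1.1976 = 753.29 kg.

initial mass ≈ 753 kg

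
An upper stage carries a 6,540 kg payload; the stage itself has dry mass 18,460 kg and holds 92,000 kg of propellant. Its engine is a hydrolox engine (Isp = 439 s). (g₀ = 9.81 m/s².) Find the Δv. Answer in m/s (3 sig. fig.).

Δv ≈ 6650 m/s

v_e = Isp · g₀ = 439 × 9.81 = 4306.6 m/s.
m₀ = payload + dry + propellant = 6,540 + 18,460 + 92,000 = 117,000 kg.
m_f = payload + dry = 6,540 + 18,460 = 25,000 kg.
Δv = v_e · ln(m₀/m_f) = 4306.6 × ln(4.68) = 4306.6 × 1.5433 ≈ 6646.4 m/s.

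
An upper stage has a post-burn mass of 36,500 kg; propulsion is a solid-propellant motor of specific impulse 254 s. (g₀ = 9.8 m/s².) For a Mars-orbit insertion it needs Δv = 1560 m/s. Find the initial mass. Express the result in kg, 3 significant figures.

v_e = Isp · g₀ = 254 × 9.8 = 2489.2 m/s.
m₀/m_f = exp(Δv / v_e) = exp(1560 / 2489.2) = exp(0.6267) = 1.8714.
m₀ = m_f × 1.8714 = 36,500 × 1.8714 = 68,306.1 kg.

initial mass ≈ 68300 kg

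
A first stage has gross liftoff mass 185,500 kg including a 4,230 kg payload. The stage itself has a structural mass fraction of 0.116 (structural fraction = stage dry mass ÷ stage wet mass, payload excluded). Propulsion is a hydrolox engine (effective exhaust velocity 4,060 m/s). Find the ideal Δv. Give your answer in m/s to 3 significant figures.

Stage wet mass = m₀ − payload = 185,500 − 4,230 = 181,270 kg.
Stage dry mass = ε × stage wet mass = 0.116 × 181,270 = 21,027.3 kg.
Burnout mass m_f = stage dry + payload = 21,027.3 + 4,230 = 25,257.3 kg.
From the ideal rocket equation, Δv = v_e · ln(185,500/25,257.3) = 4060.0 × ln(7.344) = 4060.0 × 1.9939 ≈ 8095 m/s.

Δv ≈ 8100 m/s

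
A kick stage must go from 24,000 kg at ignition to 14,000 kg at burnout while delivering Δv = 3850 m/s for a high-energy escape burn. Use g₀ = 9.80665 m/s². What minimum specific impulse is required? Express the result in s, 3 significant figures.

Isp ≈ 728 s

ln(m₀/m_f) = ln(24000/14000) = ln(1.714) = 0.5390.
v_e = Δv / ln(m₀/m_f) = 3850 / 0.5390 = 7142.9 m/s.
Isp = v_e / g₀ = 7142.9 / 9.80665 = 728.4 s.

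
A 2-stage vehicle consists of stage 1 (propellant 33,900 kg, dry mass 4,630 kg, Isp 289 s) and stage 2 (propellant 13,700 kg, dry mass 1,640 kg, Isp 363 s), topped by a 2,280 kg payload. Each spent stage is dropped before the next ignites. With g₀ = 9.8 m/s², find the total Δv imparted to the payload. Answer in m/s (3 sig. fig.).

Δv ≈ 7970 m/s

Ignition mass of stage 1 = 33,900+4,630 + 13,700+1,640 + 2,280 = 56,150 kg.
Stage 1: m₀ = 56,150 kg, m_f = 56,150 − 33,900 = 22,250 kg; Δv = 289×9.8×ln(2.524) = 2832.2×0.9257 ≈ 2622 m/s.
Stage 2: m₀ = 17,620 kg, m_f = 17,620 − 13,700 = 3,920 kg; Δv = 363×9.8×ln(4.495) = 3557.4×1.5029 ≈ 5347 m/s.
Total Δv = 2622 + 5347 = 7969 m/s.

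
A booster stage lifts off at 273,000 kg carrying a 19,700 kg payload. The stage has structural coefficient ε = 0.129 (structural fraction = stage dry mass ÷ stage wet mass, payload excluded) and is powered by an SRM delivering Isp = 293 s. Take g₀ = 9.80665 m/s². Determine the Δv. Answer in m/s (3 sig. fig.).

Δv ≈ 4740 m/s

Stage wet mass = m₀ − payload = 273,000 − 19,700 = 253,300 kg.
Stage dry mass = ε × stage wet mass = 0.129 × 253,300 = 32,675.7 kg.
Burnout mass m_f = stage dry + payload = 32,675.7 + 19,700 = 52,375.7 kg.
v_e = Isp · g₀ = 293 × 9.80665 = 2873.3 m/s.
From the ideal rocket equation, Δv = v_e · ln(273,000/52,375.7) = 2873.3 × ln(5.212) = 2873.3 × 1.6510 ≈ 4744 m/s.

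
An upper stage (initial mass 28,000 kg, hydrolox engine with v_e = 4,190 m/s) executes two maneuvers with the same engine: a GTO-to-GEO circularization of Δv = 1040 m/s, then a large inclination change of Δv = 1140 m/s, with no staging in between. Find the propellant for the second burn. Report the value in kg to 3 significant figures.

propellant for the second burn ≈ 5200 kg

After the first burn: m = 28000 × exp(−1040/4190.0) = 28000 × 0.78020 = 21,845.6 kg.
After the second burn: m = 21,845.6 × exp(−1140/4190.0) = 21,845.6 × 0.76180 = 16,642 kg.
Second-burn propellant = 21,845.6 − 16,642 = 5,203.6 kg.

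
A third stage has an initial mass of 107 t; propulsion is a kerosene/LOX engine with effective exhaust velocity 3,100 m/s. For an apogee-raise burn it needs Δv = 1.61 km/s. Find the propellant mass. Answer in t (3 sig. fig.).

Using Δv = v_e ln(m₀/m_f): m₀/m_f = exp(Δv / v_e) = exp(1610 / 3100.0) = exp(0.5194) = 1.6809.
m_f = 107 / 1.6809 = 63.6564 t, so propellant = m₀ − m_f = 107 − 63.6564 = 43.3436 t.

propellant mass ≈ 43.3 t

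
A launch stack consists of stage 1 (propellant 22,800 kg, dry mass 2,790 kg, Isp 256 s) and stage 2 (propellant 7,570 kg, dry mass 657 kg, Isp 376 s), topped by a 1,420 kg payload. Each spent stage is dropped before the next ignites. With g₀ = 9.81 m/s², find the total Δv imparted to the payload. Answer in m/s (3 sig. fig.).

Δv ≈ 8280 m/s

Ignition mass of stage 1 = 22,800+2,790 + 7,570+657 + 1,420 = 35,237 kg.
Stage 1: m₀ = 35,237 kg, m_f = 35,237 − 22,800 = 12,437 kg; Δv = 256×9.81×ln(2.833) = 2511.4×1.0414 ≈ 2615 m/s.
Stage 2: m₀ = 9,647 kg, m_f = 9,647 − 7,570 = 2,077 kg; Δv = 376×9.81×ln(4.645) = 3688.6×1.5357 ≈ 5665 m/s.
Total Δv = 2615 + 5665 = 8280 m/s.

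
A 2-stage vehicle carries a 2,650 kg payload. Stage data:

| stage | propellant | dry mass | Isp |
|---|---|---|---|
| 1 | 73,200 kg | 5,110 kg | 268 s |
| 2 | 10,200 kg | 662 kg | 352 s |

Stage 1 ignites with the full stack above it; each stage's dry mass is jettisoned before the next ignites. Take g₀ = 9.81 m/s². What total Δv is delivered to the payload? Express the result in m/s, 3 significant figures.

Ignition mass of stage 1 = 73,200+5,110 + 10,200+662 + 2,650 = 91,822 kg.
Stage 1: m₀ = 91,822 kg, m_f = 91,822 − 73,200 = 18,622 kg; Δv = 268×9.81×ln(4.931) = 2629.1×1.5955 ≈ 4195 m/s.
Stage 2: m₀ = 13,512 kg, m_f = 13,512 − 10,200 = 3,312 kg; Δv = 352×9.81×ln(4.08) = 3453.1×1.4060 ≈ 4855 m/s.
Total Δv = 4195 + 4855 = 9050 m/s.

Δv ≈ 9050 m/s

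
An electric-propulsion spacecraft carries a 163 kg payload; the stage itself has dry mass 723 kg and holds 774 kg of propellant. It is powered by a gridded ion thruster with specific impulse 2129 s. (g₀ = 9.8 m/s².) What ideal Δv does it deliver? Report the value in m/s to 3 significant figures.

v_e = Isp · g₀ = 2129 × 9.8 = 20864.2 m/s.
m₀ = payload + dry + propellant = 163 + 723 + 774 = 1,660 kg.
m_f = payload + dry = 163 + 723 = 886 kg.
From the ideal rocket equation, Δv = v_e · ln(m₀/m_f) = 20864.2 × ln(1.874) = 20864.2 × 0.6279 ≈ 13099.7 m/s.

Δv ≈ 13100 m/s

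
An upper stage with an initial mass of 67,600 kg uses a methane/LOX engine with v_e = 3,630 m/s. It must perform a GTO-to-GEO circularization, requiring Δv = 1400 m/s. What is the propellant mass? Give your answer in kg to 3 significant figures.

From the ideal rocket equation, m₀/m_f = exp(Δv / v_e) = exp(1400 / 3630.0) = exp(0.3857) = 1.4706.
m_f = 67,600 / 1.4706 = 45,967.6 kg, so propellant = m₀ − m_f = 67,600 − 45,967.6 = 21,632.4 kg.

propellant mass ≈ 21600 kg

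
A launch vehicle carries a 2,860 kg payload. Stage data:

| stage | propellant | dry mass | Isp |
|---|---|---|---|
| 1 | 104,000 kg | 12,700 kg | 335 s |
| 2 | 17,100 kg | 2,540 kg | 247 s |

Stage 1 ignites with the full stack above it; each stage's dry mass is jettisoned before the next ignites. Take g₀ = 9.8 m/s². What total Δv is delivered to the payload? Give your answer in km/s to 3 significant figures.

Δv ≈ 7.97 km/s

Ignition mass of stage 1 = 104,000+12,700 + 17,100+2,540 + 2,860 = 139,200 kg.
Stage 1: m₀ = 139,200 kg, m_f = 139,200 − 104,000 = 35,200 kg; Δv = 335×9.8×ln(3.955) = 3283.0×1.3749 ≈ 4514 m/s.
Stage 2: m₀ = 22,500 kg, m_f = 22,500 − 17,100 = 5,400 kg; Δv = 247×9.8×ln(4.167) = 2420.6×1.4271 ≈ 3454 m/s.
Total Δv = 4514 + 3454 = 7968 m/s.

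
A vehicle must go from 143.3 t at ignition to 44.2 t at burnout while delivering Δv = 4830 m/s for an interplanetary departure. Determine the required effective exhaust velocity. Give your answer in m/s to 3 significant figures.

ln(m₀/m_f) = ln(143300/44200) = ln(3.242) = 1.1762.
Using Δv = v_e ln(m₀/m_f): v_e = Δv / ln(m₀/m_f) = 4830 / 1.1762 = 4106.4 m/s.

v_e ≈ 4110 m/s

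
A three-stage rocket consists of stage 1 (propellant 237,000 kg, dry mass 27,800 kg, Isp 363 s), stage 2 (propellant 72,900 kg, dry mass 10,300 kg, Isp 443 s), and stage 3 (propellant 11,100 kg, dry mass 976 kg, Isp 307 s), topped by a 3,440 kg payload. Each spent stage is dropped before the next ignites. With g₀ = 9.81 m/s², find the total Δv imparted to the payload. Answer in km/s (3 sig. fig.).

Ignition mass of stage 1 = 237,000+27,800 + 72,900+10,300 + 11,100+976 + 3,440 = 363,516 kg.
Stage 1: m₀ = 363,516 kg, m_f = 363,516 − 237,000 = 126,516 kg; Δv = 363×9.81×ln(2.873) = 3561.0×1.0555 ≈ 3759 m/s.
Stage 2: m₀ = 98,716 kg, m_f = 98,716 − 72,900 = 25,816 kg; Δv = 443×9.81×ln(3.824) = 4345.8×1.3413 ≈ 5829 m/s.
Stage 3: m₀ = 15,516 kg, m_f = 15,516 − 11,100 = 4,416 kg; Δv = 307×9.81×ln(3.514) = 3011.7×1.2566 ≈ 3785 m/s.
Total Δv = 3759 + 5829 + 3785 = 13373 m/s.

Δv ≈ 13.4 km/s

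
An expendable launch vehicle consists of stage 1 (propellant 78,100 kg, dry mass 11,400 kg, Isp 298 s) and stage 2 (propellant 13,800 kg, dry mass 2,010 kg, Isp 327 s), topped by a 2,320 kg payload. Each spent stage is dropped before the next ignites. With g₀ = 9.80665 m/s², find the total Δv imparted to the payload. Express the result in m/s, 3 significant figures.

Ignition mass of stage 1 = 78,100+11,400 + 13,800+2,010 + 2,320 = 107,630 kg.
Stage 1: m₀ = 107,630 kg, m_f = 107,630 − 78,100 = 29,530 kg; Δv = 298×9.80665×ln(3.645) = 2922.4×1.2933 ≈ 3779 m/s.
Stage 2: m₀ = 18,130 kg, m_f = 18,130 − 13,800 = 4,330 kg; Δv = 327×9.80665×ln(4.187) = 3206.8×1.4320 ≈ 4592 m/s.
Total Δv = 3779 + 4592 = 8371 m/s.

Δv ≈ 8370 m/s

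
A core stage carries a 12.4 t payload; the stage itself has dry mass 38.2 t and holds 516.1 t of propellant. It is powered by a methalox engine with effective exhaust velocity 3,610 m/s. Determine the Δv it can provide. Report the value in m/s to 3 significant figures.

Δv ≈ 8720 m/s

m₀ = payload + dry + propellant = 12.4 + 38.2 + 516.1 = 566.7 t.
m_f = payload + dry = 12.4 + 38.2 = 50.6 t.
From the ideal rocket equation, Δv = v_e · ln(m₀/m_f) = 3610.0 × ln(11.2) = 3610.0 × 2.4159 ≈ 8721.3 m/s.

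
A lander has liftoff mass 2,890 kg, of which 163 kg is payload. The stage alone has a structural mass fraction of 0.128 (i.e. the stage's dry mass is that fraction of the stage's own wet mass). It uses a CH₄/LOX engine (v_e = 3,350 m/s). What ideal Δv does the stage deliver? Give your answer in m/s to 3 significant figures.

Stage wet mass = m₀ − payload = 2,890 − 163 = 2,727 kg.
Stage dry mass = ε × stage wet mass = 0.128 × 2,727 = 349.056 kg.
Burnout mass m_f = stage dry + payload = 349.056 + 163 = 512.056 kg.
By the Tsiolkovsky rocket equation, Δv = v_e · ln(2,890/512.056) = 3350.0 × ln(5.644) = 3350.0 × 1.7306 ≈ 5797 m/s.

Δv ≈ 5800 m/s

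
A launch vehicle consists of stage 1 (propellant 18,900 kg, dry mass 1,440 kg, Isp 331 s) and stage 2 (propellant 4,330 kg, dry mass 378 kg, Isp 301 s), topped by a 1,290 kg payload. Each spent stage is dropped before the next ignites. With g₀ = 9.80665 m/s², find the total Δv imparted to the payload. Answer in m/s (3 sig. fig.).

Ignition mass of stage 1 = 18,900+1,440 + 4,330+378 + 1,290 = 26,338 kg.
Stage 1: m₀ = 26,338 kg, m_f = 26,338 − 18,900 = 7,438 kg; Δv = 331×9.80665×ln(3.541) = 3246.0×1.2644 ≈ 4104 m/s.
Stage 2: m₀ = 5,998 kg, m_f = 5,998 − 4,330 = 1,668 kg; Δv = 301×9.80665×ln(3.596) = 2951.8×1.2798 ≈ 3778 m/s.
Total Δv = 4104 + 3778 = 7882 m/s.

Δv ≈ 7880 m/s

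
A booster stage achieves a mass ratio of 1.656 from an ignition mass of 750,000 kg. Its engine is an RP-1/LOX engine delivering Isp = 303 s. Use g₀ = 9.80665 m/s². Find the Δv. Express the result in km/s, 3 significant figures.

Δv ≈ 1.50 km/s

v_e = Isp · g₀ = 303 × 9.80665 = 2971.4 m/s.
Δv = v_e · ln(1.656) = 2971.4 × 0.5044 ≈ 1498.8 m/s.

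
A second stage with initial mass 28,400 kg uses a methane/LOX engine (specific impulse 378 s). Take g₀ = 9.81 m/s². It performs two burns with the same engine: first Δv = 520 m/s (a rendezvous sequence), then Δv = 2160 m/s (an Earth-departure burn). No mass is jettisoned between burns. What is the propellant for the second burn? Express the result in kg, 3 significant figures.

propellant for the second burn ≈ 10900 kg

v_e = Isp · g₀ = 378 × 9.81 = 3708.2 m/s.
After the first burn: m = 28400 × exp(−520/3708.2) = 28400 × 0.86916 = 24,684.1 kg.
After the second burn: m = 24,684.1 × exp(−2160/3708.2) = 24,684.1 × 0.55850 = 13,786.1 kg.
Second-burn propellant = 24,684.1 − 13,786.1 = 10,898 kg.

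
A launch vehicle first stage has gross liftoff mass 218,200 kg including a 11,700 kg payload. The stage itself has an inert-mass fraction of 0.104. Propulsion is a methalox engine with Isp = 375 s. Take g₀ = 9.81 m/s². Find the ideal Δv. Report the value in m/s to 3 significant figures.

Δv ≈ 6930 m/s

Stage wet mass = m₀ − payload = 218,200 − 11,700 = 206,500 kg.
Stage dry mass = ε × stage wet mass = 0.104 × 206,500 = 21,476 kg.
Burnout mass m_f = stage dry + payload = 21,476 + 11,700 = 33,176 kg.
v_e = Isp · g₀ = 375 × 9.81 = 3678.8 m/s.
Δv = v_e · ln(218,200/33,176) = 3678.8 × ln(6.577) = 3678.8 × 1.8836 ≈ 6929 m/s.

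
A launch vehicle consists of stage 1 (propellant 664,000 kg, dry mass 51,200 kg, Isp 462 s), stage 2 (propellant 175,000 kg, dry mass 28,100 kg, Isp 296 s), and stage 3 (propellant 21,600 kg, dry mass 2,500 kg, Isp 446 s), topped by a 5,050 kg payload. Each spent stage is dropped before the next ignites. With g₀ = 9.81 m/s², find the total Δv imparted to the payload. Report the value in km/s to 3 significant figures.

Ignition mass of stage 1 = 664,000+51,200 + 175,000+28,100 + 21,600+2,500 + 5,050 = 947,450 kg.
Stage 1: m₀ = 947,450 kg, m_f = 947,450 − 664,000 = 283,450 kg; Δv = 462×9.81×ln(3.343) = 4532.2×1.2067 ≈ 5469 m/s.
Stage 2: m₀ = 232,250 kg, m_f = 232,250 − 175,000 = 57,250 kg; Δv = 296×9.81×ln(4.057) = 2903.8×1.4004 ≈ 4066 m/s.
Stage 3: m₀ = 29,150 kg, m_f = 29,150 − 21,600 = 7,550 kg; Δv = 446×9.81×ln(3.861) = 4375.3×1.3509 ≈ 5911 m/s.
Total Δv = 5469 + 4066 + 5911 = 15446 m/s.

Δv ≈ 15.4 km/s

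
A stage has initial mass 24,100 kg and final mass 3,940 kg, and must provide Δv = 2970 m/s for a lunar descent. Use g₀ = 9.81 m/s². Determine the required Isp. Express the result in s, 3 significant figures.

Isp ≈ 167 s

ln(m₀/m_f) = ln(24100/3940) = ln(6.117) = 1.8110.
Rocket equation: v_e = Δv / ln(m₀/m_f) = 2970 / 1.8110 = 1639.9 m/s.
Isp = v_e / g₀ = 1639.9 / 9.81 = 167.2 s.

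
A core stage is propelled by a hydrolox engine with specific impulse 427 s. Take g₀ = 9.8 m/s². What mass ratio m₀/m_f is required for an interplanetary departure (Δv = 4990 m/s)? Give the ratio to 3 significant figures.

v_e = Isp · g₀ = 427 × 9.8 = 4184.6 m/s.
By the Tsiolkovsky rocket equation, m₀/m_f = exp(Δv / v_e) = exp(4990 / 4184.6) = exp(1.1925) = 3.2952.

mass ratio ≈ 3.30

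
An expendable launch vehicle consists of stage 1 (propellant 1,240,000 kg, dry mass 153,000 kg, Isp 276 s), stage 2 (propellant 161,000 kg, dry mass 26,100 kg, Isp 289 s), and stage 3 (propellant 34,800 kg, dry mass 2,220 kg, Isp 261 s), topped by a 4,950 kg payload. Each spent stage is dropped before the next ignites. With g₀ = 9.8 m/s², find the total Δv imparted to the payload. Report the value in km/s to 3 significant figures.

Ignition mass of stage 1 = 1,240,000+153,000 + 161,000+26,100 + 34,800+2,220 + 4,950 = 1,622,070 kg.
Stage 1: m₀ = 1,622,070 kg, m_f = 1,622,070 − 1,240,000 = 382,070 kg; Δv = 276×9.8×ln(4.245) = 2704.8×1.4459 ≈ 3911 m/s.
Stage 2: m₀ = 229,070 kg, m_f = 229,070 − 161,000 = 68,070 kg; Δv = 289×9.8×ln(3.365) = 2832.2×1.2135 ≈ 3437 m/s.
Stage 3: m₀ = 41,970 kg, m_f = 41,970 − 34,800 = 7,170 kg; Δv = 261×9.8×ln(5.854) = 2557.8×1.7670 ≈ 4520 m/s.
Total Δv = 3911 + 3437 + 4520 = 11868 m/s.

Δv ≈ 11.9 km/s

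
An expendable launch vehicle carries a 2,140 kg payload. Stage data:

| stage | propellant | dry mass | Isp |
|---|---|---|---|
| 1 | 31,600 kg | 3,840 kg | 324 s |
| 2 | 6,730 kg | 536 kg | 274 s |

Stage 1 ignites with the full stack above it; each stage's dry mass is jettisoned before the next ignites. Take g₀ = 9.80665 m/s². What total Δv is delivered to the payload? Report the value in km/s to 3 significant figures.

Δv ≈ 7.25 km/s

Ignition mass of stage 1 = 31,600+3,840 + 6,730+536 + 2,140 = 44,846 kg.
Stage 1: m₀ = 44,846 kg, m_f = 44,846 − 31,600 = 13,246 kg; Δv = 324×9.80665×ln(3.386) = 3177.4×1.2195 ≈ 3875 m/s.
Stage 2: m₀ = 9,406 kg, m_f = 9,406 − 6,730 = 2,676 kg; Δv = 274×9.80665×ln(3.515) = 2687.0×1.2570 ≈ 3378 m/s.
Total Δv = 3875 + 3378 = 7253 m/s.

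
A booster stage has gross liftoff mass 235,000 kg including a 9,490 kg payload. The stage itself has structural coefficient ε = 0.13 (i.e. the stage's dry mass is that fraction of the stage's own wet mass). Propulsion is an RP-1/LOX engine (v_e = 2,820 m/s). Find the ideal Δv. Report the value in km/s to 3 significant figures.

Stage wet mass = m₀ − payload = 235,000 − 9,490 = 225,510 kg.
Stage dry mass = ε × stage wet mass = 0.13 × 225,510 = 29,316.3 kg.
Burnout mass m_f = stage dry + payload = 29,316.3 + 9,490 = 38,806.3 kg.
Using Δv = v_e ln(m₀/m_f): Δv = v_e · ln(235,000/38,806.3) = 2820.0 × ln(6.056) = 2820.0 × 1.8010 ≈ 5079 m/s.

Δv ≈ 5.08 km/s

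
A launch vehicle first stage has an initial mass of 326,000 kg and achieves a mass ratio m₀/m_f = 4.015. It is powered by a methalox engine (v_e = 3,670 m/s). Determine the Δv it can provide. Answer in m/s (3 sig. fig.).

Δv = v_e · ln(4.015) = 3670.0 × 1.3900 ≈ 5101.4 m/s.

Δv ≈ 5100 m/s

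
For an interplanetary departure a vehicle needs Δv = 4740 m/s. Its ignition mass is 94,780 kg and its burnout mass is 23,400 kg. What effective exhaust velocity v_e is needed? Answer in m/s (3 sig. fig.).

ln(m₀/m_f) = ln(94780/23400) = ln(4.05) = 1.3988.
v_e = Δv / ln(m₀/m_f) = 4740 / 1.3988 = 3388.6 m/s.

v_e ≈ 3390 m/s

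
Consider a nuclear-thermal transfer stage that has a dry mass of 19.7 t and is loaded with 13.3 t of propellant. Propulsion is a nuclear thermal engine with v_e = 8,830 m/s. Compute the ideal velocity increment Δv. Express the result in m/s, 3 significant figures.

m₀ = m_dry + m_prop = 19.7 + 13.3 = 33 t.
By the Tsiolkovsky rocket equation, Δv = v_e · ln(m₀/m_f) = 8830.0 × ln(1.675) = 8830.0 × 0.5159 ≈ 4555.3 m/s.

Δv ≈ 4560 m/s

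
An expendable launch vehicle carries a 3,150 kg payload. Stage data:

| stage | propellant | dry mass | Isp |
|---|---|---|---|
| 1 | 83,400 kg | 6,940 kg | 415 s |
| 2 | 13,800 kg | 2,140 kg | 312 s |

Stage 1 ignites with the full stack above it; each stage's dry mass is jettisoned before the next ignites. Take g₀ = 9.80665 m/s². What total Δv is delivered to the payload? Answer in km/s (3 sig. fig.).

Ignition mass of stage 1 = 83,400+6,940 + 13,800+2,140 + 3,150 = 109,430 kg.
Stage 1: m₀ = 109,430 kg, m_f = 109,430 − 83,400 = 26,030 kg; Δv = 415×9.80665×ln(4.204) = 4069.8×1.4360 ≈ 5844 m/s.
Stage 2: m₀ = 19,090 kg, m_f = 19,090 − 13,800 = 5,290 kg; Δv = 312×9.80665×ln(3.609) = 3059.7×1.2833 ≈ 3927 m/s.
Total Δv = 5844 + 3927 = 9771 m/s.

Δv ≈ 9.77 km/s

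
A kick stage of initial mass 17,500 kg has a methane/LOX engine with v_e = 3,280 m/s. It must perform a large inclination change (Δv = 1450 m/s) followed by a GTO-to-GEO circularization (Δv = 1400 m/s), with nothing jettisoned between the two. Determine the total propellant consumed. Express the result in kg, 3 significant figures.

total propellant consumed ≈ 10200 kg

After the first burn: m = 17500 × exp(−1450/3280.0) = 17500 × 0.64270 = 11,247.3 kg.
After the second burn: m = 11,247.3 × exp(−1400/3280.0) = 11,247.3 × 0.65257 = 7,339.65 kg.
Total propellant = m₀ − m_final = 17500 − 7,339.65 = 10,160.35 kg.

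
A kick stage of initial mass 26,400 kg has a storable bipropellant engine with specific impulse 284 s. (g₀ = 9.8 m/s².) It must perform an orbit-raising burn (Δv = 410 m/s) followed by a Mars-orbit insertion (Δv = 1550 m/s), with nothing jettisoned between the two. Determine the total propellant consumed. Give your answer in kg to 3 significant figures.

v_e = Isp · g₀ = 284 × 9.8 = 2783.2 m/s.
After the first burn: m = 26400 × exp(−410/2783.2) = 26400 × 0.86302 = 22,783.7 kg.
After the second burn: m = 22,783.7 × exp(−1550/2783.2) = 22,783.7 × 0.57298 = 13,054.6 kg.
Total propellant = m₀ − m_final = 26400 − 13,054.6 = 13,345.4 kg.

total propellant consumed ≈ 13300 kg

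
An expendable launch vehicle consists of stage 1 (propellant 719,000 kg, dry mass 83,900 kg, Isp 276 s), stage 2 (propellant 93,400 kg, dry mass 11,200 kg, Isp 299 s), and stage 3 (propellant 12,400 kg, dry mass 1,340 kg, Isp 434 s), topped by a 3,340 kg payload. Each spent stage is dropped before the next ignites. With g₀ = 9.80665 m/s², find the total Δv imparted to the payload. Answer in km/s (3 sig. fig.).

Δv ≈ 13.9 km/s

Ignition mass of stage 1 = 719,000+83,900 + 93,400+11,200 + 12,400+1,340 + 3,340 = 924,580 kg.
Stage 1: m₀ = 924,580 kg, m_f = 924,580 − 719,000 = 205,580 kg; Δv = 276×9.80665×ln(4.497) = 2706.6×1.5035 ≈ 4069 m/s.
Stage 2: m₀ = 121,680 kg, m_f = 121,680 − 93,400 = 28,280 kg; Δv = 299×9.80665×ln(4.303) = 2932.2×1.4592 ≈ 4279 m/s.
Stage 3: m₀ = 17,080 kg, m_f = 17,080 − 12,400 = 4,680 kg; Δv = 434×9.80665×ln(3.65) = 4256.1×1.2946 ≈ 5510 m/s.
Total Δv = 4069 + 4279 + 5510 = 13858 m/s.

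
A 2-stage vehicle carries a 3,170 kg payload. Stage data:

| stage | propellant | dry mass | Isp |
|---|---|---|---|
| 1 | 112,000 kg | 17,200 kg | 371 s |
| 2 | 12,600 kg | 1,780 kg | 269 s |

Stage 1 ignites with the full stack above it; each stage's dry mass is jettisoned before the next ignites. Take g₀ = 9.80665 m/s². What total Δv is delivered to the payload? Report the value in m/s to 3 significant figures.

Ignition mass of stage 1 = 112,000+17,200 + 12,600+1,780 + 3,170 = 146,750 kg.
Stage 1: m₀ = 146,750 kg, m_f = 146,750 − 112,000 = 34,750 kg; Δv = 371×9.80665×ln(4.223) = 3638.3×1.4406 ≈ 5241 m/s.
Stage 2: m₀ = 17,550 kg, m_f = 17,550 − 12,600 = 4,950 kg; Δv = 269×9.80665×ln(3.545) = 2638.0×1.2657 ≈ 3339 m/s.
Total Δv = 5241 + 3339 = 8580 m/s.

Δv ≈ 8580 m/s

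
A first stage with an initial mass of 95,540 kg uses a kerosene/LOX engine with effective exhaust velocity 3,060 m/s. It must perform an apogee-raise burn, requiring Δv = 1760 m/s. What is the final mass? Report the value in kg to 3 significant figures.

m₀/m_f = exp(Δv / v_e) = exp(1760 / 3060.0) = exp(0.5752) = 1.7774.
m_f = m₀ / 1.7774 = 95,540 / 1.7774 = 53,752.7 kg.

final mass ≈ 53800 kg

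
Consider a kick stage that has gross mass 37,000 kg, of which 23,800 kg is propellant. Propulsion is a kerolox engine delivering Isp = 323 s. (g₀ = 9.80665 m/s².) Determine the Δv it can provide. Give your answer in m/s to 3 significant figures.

Δv ≈ 3260 m/s

v_e = Isp · g₀ = 323 × 9.80665 = 3167.5 m/s.
m_f = m₀ − m_prop = 37,000 − 23,800 = 13,200 kg.
Δv = v_e · ln(m₀/m_f) = 3167.5 × ln(2.803) = 3167.5 × 1.0307 ≈ 3264.8 m/s.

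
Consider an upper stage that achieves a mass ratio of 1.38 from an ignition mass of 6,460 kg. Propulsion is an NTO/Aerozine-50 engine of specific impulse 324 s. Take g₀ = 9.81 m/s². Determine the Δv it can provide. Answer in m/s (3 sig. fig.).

v_e = Isp · g₀ = 324 × 9.81 = 3178.4 m/s.
By the Tsiolkovsky rocket equation, Δv = v_e · ln(1.38) = 3178.4 × 0.3221 ≈ 1023.7 m/s.

Δv ≈ 1020 m/s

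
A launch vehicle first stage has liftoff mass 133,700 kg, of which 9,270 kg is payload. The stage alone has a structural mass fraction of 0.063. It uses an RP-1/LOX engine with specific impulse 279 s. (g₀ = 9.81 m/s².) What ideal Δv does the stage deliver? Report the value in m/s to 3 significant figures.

Stage wet mass = m₀ − payload = 133,700 − 9,270 = 124,430 kg.
Stage dry mass = ε × stage wet mass = 0.063 × 124,430 = 7,839.09 kg.
Burnout mass m_f = stage dry + payload = 7,839.09 + 9,270 = 17,109.09 kg.
v_e = Isp · g₀ = 279 × 9.81 = 2737.0 m/s.
Rocket equation: Δv = v_e · ln(133,700/17,109.09) = 2737.0 × ln(7.815) = 2737.0 × 2.0560 ≈ 5627 m/s.

Δv ≈ 5630 m/s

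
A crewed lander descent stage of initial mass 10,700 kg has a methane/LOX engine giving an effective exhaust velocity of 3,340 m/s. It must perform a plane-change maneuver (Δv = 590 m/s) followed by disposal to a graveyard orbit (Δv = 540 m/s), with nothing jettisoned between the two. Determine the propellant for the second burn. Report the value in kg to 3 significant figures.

After the first burn: m = 10700 × exp(−590/3340.0) = 10700 × 0.83808 = 8,967.46 kg.
After the second burn: m = 8,967.46 × exp(−540/3340.0) = 8,967.46 × 0.85072 = 7,628.8 kg.
Second-burn propellant = 8,967.46 − 7,628.8 = 1,338.66 kg.

propellant for the second burn ≈ 1340 kg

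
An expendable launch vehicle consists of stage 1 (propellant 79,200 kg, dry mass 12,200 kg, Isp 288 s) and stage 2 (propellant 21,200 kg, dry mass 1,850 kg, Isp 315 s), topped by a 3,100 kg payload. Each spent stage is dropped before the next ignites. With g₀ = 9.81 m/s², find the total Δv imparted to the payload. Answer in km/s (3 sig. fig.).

Δv ≈ 8.31 km/s

Ignition mass of stage 1 = 79,200+12,200 + 21,200+1,850 + 3,100 = 117,550 kg.
Stage 1: m₀ = 117,550 kg, m_f = 117,550 − 79,200 = 38,350 kg; Δv = 288×9.81×ln(3.065) = 2825.3×1.1201 ≈ 3165 m/s.
Stage 2: m₀ = 26,150 kg, m_f = 26,150 − 21,200 = 4,950 kg; Δv = 315×9.81×ln(5.283) = 3090.2×1.6645 ≈ 5143 m/s.
Total Δv = 3165 + 5143 = 8308 m/s.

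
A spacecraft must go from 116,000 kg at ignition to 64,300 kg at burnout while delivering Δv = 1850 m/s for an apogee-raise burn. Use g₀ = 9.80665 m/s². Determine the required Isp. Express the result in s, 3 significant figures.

Isp ≈ 320 s

ln(m₀/m_f) = ln(116000/64300) = ln(1.804) = 0.5900.
By the Tsiolkovsky rocket equation, v_e = Δv / ln(m₀/m_f) = 1850 / 0.5900 = 3135.4 m/s.
Isp = v_e / g₀ = 3135.4 / 9.80665 = 319.7 s.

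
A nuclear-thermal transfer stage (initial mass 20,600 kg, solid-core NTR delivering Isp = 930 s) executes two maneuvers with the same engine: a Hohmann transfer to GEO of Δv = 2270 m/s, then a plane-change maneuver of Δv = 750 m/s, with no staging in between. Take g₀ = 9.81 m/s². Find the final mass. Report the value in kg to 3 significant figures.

final mass ≈ 14800 kg

v_e = Isp · g₀ = 930 × 9.81 = 9123.3 m/s.
After the first burn: m = 20600 × exp(−2270/9123.3) = 20600 × 0.77973 = 16,062.4 kg.
After the second burn: m = 16,062.4 × exp(−750/9123.3) = 16,062.4 × 0.92108 = 14,794.8 kg.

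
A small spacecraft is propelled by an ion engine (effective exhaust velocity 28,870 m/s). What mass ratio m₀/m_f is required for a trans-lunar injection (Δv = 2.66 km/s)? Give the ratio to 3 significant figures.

From the ideal rocket equation, m₀/m_f = exp(Δv / v_e) = exp(2660 / 28870.0) = exp(0.0921) = 1.0965.

mass ratio ≈ 1.10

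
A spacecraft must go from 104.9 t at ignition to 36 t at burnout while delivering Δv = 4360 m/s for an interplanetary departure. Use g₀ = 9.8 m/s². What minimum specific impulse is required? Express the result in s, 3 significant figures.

Isp ≈ 416 s

ln(m₀/m_f) = ln(104900/36000) = ln(2.914) = 1.0695.
v_e = Δv / ln(m₀/m_f) = 4360 / 1.0695 = 4076.7 m/s.
Isp = v_e / g₀ = 4076.7 / 9.8 = 416.0 s.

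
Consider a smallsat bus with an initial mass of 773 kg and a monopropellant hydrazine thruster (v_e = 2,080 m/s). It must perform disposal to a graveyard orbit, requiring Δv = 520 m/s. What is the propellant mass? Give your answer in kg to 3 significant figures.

Rocket equation: m₀/m_f = exp(Δv / v_e) = exp(520 / 2080.0) = exp(0.2500) = 1.2840.
m_f = 773 / 1.2840 = 602.025 kg, so propellant = m₀ − m_f = 773 − 602.025 = 170.975 kg.

propellant mass ≈ 171 kg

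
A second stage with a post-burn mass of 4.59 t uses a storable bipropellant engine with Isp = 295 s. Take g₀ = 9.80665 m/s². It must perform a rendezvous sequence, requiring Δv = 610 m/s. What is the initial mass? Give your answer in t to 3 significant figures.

v_e = Isp · g₀ = 295 × 9.80665 = 2893.0 m/s.
By the Tsiolkovsky rocket equation, m₀/m_f = exp(Δv / v_e) = exp(610 / 2893.0) = exp(0.2109) = 1.2347.
m₀ = m_f × 1.2347 = 4.59 × 1.2347 = 5.66727 t.

initial mass ≈ 5.67 t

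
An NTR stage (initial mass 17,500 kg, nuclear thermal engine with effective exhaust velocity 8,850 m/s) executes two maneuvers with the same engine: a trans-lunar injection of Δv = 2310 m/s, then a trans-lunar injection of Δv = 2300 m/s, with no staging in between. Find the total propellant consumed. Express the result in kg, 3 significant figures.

After the first burn: m = 17500 × exp(−2310/8850.0) = 17500 × 0.77027 = 13,479.7 kg.
After the second burn: m = 13,479.7 × exp(−2300/8850.0) = 13,479.7 × 0.77114 = 10,394.7 kg.
Total propellant = m₀ − m_final = 17500 − 10,394.7 = 7,105.3 kg.

total propellant consumed ≈ 7110 kg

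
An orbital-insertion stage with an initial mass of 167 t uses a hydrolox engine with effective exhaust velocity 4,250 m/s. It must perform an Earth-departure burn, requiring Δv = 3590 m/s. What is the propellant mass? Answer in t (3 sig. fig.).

propellant mass ≈ 95.2 t

Using Δv = v_e ln(m₀/m_f): m₀/m_f = exp(Δv / v_e) = exp(3590 / 4250.0) = exp(0.8447) = 2.3273.
m_f = 167 / 2.3273 = 71.757 t, so propellant = m₀ − m_f = 167 − 71.757 = 95.243 t.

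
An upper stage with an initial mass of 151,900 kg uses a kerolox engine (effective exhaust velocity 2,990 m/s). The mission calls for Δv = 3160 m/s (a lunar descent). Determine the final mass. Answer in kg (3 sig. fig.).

Rocket equation: m₀/m_f = exp(Δv / v_e) = exp(3160 / 2990.0) = exp(1.0569) = 2.8773.
m_f = m₀ / 2.8773 = 151,900 / 2.8773 = 52,792.5 kg.

final mass ≈ 52800 kg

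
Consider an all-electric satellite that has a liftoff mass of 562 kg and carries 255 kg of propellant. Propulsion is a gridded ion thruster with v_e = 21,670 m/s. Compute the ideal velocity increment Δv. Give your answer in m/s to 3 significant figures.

Δv ≈ 13100 m/s

m_f = m₀ − m_prop = 562 − 255 = 307 kg.
By the Tsiolkovsky rocket equation, Δv = v_e · ln(m₀/m_f) = 21670.0 × ln(1.831) = 21670.0 × 0.6047 ≈ 13102.9 m/s.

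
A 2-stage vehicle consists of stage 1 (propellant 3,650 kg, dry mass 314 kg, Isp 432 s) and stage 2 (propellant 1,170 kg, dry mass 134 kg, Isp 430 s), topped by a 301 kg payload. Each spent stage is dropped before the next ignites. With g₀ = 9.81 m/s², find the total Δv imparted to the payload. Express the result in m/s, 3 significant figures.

Δv ≈ 10000 m/s

Ignition mass of stage 1 = 3,650+314 + 1,170+134 + 301 = 5,569 kg.
Stage 1: m₀ = 5,569 kg, m_f = 5,569 − 3,650 = 1,919 kg; Δv = 432×9.81×ln(2.902) = 4237.9×1.0654 ≈ 4515 m/s.
Stage 2: m₀ = 1,605 kg, m_f = 1,605 − 1,170 = 435 kg; Δv = 430×9.81×ln(3.69) = 4218.3×1.3055 ≈ 5507 m/s.
Total Δv = 4515 + 5507 = 10022 m/s.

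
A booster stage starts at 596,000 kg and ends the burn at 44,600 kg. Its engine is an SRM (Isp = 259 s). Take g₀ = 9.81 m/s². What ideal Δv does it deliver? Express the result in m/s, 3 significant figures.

Δv ≈ 6590 m/s

v_e = Isp · g₀ = 259 × 9.81 = 2540.8 m/s.
From the ideal rocket equation, Δv = v_e · ln(m₀/m_f) = 2540.8 × ln(13.36) = 2540.8 × 2.5925 ≈ 6587.0 m/s.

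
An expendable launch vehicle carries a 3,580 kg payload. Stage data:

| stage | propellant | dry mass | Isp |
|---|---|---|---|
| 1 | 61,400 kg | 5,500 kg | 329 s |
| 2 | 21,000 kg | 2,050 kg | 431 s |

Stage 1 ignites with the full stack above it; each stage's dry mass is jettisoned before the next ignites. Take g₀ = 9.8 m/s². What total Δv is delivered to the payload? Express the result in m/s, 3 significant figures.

Ignition mass of stage 1 = 61,400+5,500 + 21,000+2,050 + 3,580 = 93,530 kg.
Stage 1: m₀ = 93,530 kg, m_f = 93,530 − 61,400 = 32,130 kg; Δv = 329×9.8×ln(2.911) = 3224.2×1.0685 ≈ 3445 m/s.
Stage 2: m₀ = 26,630 kg, m_f = 26,630 − 21,000 = 5,630 kg; Δv = 431×9.8×ln(4.73) = 4223.8×1.5539 ≈ 6563 m/s.
Total Δv = 3445 + 6563 = 10008 m/s.

Δv ≈ 10000 m/s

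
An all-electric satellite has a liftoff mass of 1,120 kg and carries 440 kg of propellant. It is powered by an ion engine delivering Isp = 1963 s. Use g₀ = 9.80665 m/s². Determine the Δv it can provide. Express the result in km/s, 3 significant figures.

v_e = Isp · g₀ = 1963 × 9.80665 = 19250.5 m/s.
m_f = m₀ − m_prop = 1,120 − 440 = 680 kg.
Using Δv = v_e ln(m₀/m_f): Δv = v_e · ln(m₀/m_f) = 19250.5 × ln(1.647) = 19250.5 × 0.4990 ≈ 9605.8 m/s.

Δv ≈ 9.61 km/s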